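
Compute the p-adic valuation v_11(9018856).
v_11(9018856) = 5

v_11(n) is the largest exponent k such that 11^k divides n. Factor out: 9018856 = 11^5 · 56. (Sign doesn't affect v_p.) So v_11(9018856) = 5.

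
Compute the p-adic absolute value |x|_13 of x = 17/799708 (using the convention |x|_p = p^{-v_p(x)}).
|17/799708|_13 = 28561

Step 1 — compute v_13(x) by factoring powers of 13 out of the numerator and denominator: v_13(17/799708) = -4. Step 2 — apply |x|_p = p^{-v_p(x)} = 13^{4} = 28561.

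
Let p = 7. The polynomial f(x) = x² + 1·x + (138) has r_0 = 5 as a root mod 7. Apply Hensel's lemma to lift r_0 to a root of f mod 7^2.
r_1 = 12 (mod 49)

Hensel: r_{i+1} = r_i − f(r_i)·(f′(r_i))^{-1} mod 7^{i+2}, f′(x) = 2x + 1. Iterate:
  r_0 = 5 (mod 7)
  r_1 = 12 (mod 49)
Final: r = 12 satisfies f(r) ≡ 0 mod 7^2.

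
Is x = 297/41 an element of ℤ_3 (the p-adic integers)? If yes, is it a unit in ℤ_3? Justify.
x ∈ ℤ_3 but not a unit; v_3(x) = 3 > 0

ℤ_3 = {x ∈ ℚ_3 : v_3(x) ≥ 0} and ℤ_3^× = {x ∈ ℤ_3 : v_3(x) = 0}. Here v_3(297/41) = v_3(num) − v_3(den) = 3; compare against these criteria.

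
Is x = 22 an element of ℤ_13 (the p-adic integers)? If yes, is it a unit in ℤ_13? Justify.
x ∈ ℤ_13^× (unit); v_13(x) = 0

ℤ_13 = {x ∈ ℚ_13 : v_13(x) ≥ 0} and ℤ_13^× = {x ∈ ℤ_13 : v_13(x) = 0}. Here v_13(22) = v_13(num) − v_13(den) = 0; compare against these criteria.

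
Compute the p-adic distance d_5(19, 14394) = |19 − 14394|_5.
d_5(19, 14394) = 1/625

Step 1 — x − y = 19 − 14394 = -14375. Step 2 — v_5(-14375) = 4 (factor: -14375 = −(5^4 · 23); the sign does not affect v_p). Step 3 — |x − y|_5 = 5^{-4} = 1/625.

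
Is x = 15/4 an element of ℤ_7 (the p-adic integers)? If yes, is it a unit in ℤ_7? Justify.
x ∈ ℤ_7^× (unit); v_7(x) = 0

ℤ_7 = {x ∈ ℚ_7 : v_7(x) ≥ 0} and ℤ_7^× = {x ∈ ℤ_7 : v_7(x) = 0}. Here v_7(15/4) = v_7(num) − v_7(den) = 0; compare against these criteria.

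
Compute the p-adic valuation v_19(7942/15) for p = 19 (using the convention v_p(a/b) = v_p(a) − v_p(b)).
v_19(7942/15) = 2

Factor powers of 19 from the numerator and denominator of the reduced fraction: 7942 = 19^2 · 22 and 15 = 19^0 · 15. Apply v_p(a/b) = v_p(a) − v_p(b): v_19(7942/15) = 2 − 0 = 2.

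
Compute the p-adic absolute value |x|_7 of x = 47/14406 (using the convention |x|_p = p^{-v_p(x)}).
|47/14406|_7 = 2401

Step 1 — compute v_7(x) by factoring powers of 7 out of the numerator and denominator: v_7(47/14406) = -4. Step 2 — apply |x|_p = p^{-v_p(x)} = 7^{4} = 2401.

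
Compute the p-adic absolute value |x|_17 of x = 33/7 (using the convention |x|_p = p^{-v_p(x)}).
|33/7|_17 = 1

Step 1 — compute v_17(x) by factoring powers of 17 out of the numerator and denominator: v_17(33/7) = 0. Step 2 — apply |x|_p = p^{-v_p(x)} = 17^{0} = 1.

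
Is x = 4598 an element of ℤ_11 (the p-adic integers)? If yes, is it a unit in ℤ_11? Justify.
x ∈ ℤ_11 but not a unit; v_11(x) = 2 > 0

ℤ_11 = {x ∈ ℚ_11 : v_11(x) ≥ 0} and ℤ_11^× = {x ∈ ℤ_11 : v_11(x) = 0}. Here v_11(4598) = v_11(num) − v_11(den) = 2; compare against these criteria.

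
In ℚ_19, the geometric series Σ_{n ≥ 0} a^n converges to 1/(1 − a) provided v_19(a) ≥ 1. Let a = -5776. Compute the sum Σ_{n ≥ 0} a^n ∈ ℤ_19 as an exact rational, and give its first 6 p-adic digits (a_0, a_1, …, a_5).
Σ a^n = 1/(1 − a) = 1/5777;  first 6 digits = (1, 0, 3, 18, 8, 13)

v_19(a) = 2 ≥ 1, so the series converges in ℤ_19 to 1/(1 − a) = 1/(1 − (-5776)) = 1/5777. Expand this rational in ℤ_19: compute digits iteratively via d_i = x_i mod 19, x_{i+1} = (x_i − d_i)/19. The first 6 digits are (1, 0, 3, 18, 8, 13).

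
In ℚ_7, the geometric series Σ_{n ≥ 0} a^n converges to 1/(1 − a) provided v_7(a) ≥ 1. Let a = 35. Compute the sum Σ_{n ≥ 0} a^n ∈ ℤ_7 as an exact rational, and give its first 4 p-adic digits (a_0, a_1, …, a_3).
Σ a^n = 1/(1 − a) = -1/34;  first 4 digits = (1, 5, 4, 2)

v_7(a) = 1 ≥ 1, so the series converges in ℤ_7 to 1/(1 − a) = 1/(1 − 35) = -1/34. Expand this rational in ℤ_7: compute digits iteratively via d_i = x_i mod 7, x_{i+1} = (x_i − d_i)/7. The first 4 digits are (1, 5, 4, 2).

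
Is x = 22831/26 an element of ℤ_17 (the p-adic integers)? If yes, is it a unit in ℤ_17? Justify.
x ∈ ℤ_17 but not a unit; v_17(x) = 2 > 0

ℤ_17 = {x ∈ ℚ_17 : v_17(x) ≥ 0} and ℤ_17^× = {x ∈ ℤ_17 : v_17(x) = 0}. Here v_17(22831/26) = v_17(num) − v_17(den) = 2; compare against these criteria.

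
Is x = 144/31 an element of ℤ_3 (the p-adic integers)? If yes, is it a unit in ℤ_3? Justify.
x ∈ ℤ_3 but not a unit; v_3(x) = 2 > 0

ℤ_3 = {x ∈ ℚ_3 : v_3(x) ≥ 0} and ℤ_3^× = {x ∈ ℤ_3 : v_3(x) = 0}. Here v_3(144/31) = v_3(num) − v_3(den) = 2; compare against these criteria.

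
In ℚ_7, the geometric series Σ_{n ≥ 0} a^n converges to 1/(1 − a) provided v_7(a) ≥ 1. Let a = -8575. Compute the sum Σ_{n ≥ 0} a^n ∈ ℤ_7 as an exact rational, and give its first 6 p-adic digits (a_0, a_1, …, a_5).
Σ a^n = 1/(1 − a) = 1/8576;  first 6 digits = (1, 0, 0, 3, 3, 6)

v_7(a) = 3 ≥ 1, so the series converges in ℤ_7 to 1/(1 − a) = 1/(1 − (-8575)) = 1/8576. Expand this rational in ℤ_7: compute digits iteratively via d_i = x_i mod 7, x_{i+1} = (x_i − d_i)/7. The first 6 digits are (1, 0, 0, 3, 3, 6).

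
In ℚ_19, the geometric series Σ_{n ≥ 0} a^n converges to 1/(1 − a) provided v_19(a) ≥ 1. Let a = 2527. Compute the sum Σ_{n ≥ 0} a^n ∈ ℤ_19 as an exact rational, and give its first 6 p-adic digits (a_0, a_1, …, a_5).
Σ a^n = 1/(1 − a) = -1/2526;  first 6 digits = (1, 0, 7, 0, 11, 2)

v_19(a) = 2 ≥ 1, so the series converges in ℤ_19 to 1/(1 − a) = 1/(1 − 2527) = -1/2526. Expand this rational in ℤ_19: compute digits iteratively via d_i = x_i mod 19, x_{i+1} = (x_i − d_i)/19. The first 6 digits are (1, 0, 7, 0, 11, 2).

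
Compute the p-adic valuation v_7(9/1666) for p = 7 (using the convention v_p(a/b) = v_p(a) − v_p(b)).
v_7(9/1666) = -2

Factor powers of 7 from the numerator and denominator of the reduced fraction: 9 = 7^0 · 9 and 1666 = 7^2 · 34. Apply v_p(a/b) = v_p(a) − v_p(b): v_7(9/1666) = 0 − 2 = -2.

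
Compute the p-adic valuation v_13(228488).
v_13(228488) = 4

v_13(n) is the largest exponent k such that 13^k divides n. Factor out: 228488 = 13^4 · 8. (Sign doesn't affect v_p.) So v_13(228488) = 4.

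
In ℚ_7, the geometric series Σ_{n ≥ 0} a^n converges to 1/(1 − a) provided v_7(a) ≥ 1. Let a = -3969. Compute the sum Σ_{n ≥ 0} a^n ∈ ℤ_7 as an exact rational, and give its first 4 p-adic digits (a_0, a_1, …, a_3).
Σ a^n = 1/(1 − a) = 1/3970;  first 4 digits = (1, 0, 3, 2)

v_7(a) = 2 ≥ 1, so the series converges in ℤ_7 to 1/(1 − a) = 1/(1 − (-3969)) = 1/3970. Expand this rational in ℤ_7: compute digits iteratively via d_i = x_i mod 7, x_{i+1} = (x_i − d_i)/7. The first 4 digits are (1, 0, 3, 2).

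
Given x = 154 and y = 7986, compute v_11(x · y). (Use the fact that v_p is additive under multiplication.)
v_11(1229844) = 4

v_p(x) = 1 (factor: 154 = 11^1 · 14); v_p(y) = 3 (factor: 7986 = 11^3 · 6). Additivity: v_p(xy) = v_p(x) + v_p(y) = 1 + 3 = 4. (Direct check: xy = 1229844 = 11^4 · (84).)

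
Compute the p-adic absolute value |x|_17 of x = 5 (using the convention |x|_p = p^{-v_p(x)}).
|5|_17 = 1

Step 1 — compute v_17(x) by factoring powers of 17 out of the numerator and denominator: v_17(5) = 0. Step 2 — apply |x|_p = p^{-v_p(x)} = 17^{0} = 1.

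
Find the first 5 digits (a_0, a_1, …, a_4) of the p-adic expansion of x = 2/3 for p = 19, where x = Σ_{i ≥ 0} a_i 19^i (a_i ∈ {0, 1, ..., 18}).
(a_0, …, a_4) = (7, 6, 6, 6, 6)

v_19(2/3) = 0 (numerator and denominator both coprime to 19), so x ∈ ℤ_19^×. Compute digits iteratively via a_i = x_i mod 19, x_{i+1} = (x_i − a_i)/19, with x_0 = x:
  x_0 = 2/3;  a_0 = 7;  x_1 = (x_0 − 7)/19 = -1/3
  x_1 = -1/3;  a_1 = 6;  x_2 = (x_1 − 6)/19 = -1/3
  x_2 = -1/3;  a_2 = 6;  x_3 = (x_2 − 6)/19 = -1/3
  x_3 = -1/3;  a_3 = 6;  x_4 = (x_3 − 6)/19 = -1/3
  x_4 = -1/3;  a_4 = 6;  x_5 = (x_4 − 6)/19 = -1/3
Digits: (7, 6, 6, 6, 6).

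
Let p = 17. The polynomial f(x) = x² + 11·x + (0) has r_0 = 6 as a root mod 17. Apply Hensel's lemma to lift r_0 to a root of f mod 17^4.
r_3 = 83510 (mod 83521)

Hensel: r_{i+1} = r_i − f(r_i)·(f′(r_i))^{-1} mod 17^{i+2}, f′(x) = 2x + 11. Iterate:
  r_0 = 6 (mod 17)
  r_1 = 278 (mod 289)
  r_2 = 4902 (mod 4913)
  r_3 = 83510 (mod 83521)
Final: r = 83510 satisfies f(r) ≡ 0 mod 17^4.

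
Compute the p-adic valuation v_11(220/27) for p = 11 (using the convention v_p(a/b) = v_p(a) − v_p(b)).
v_11(220/27) = 1

Factor powers of 11 from the numerator and denominator of the reduced fraction: 220 = 11^1 · 20 and 27 = 11^0 · 27. Apply v_p(a/b) = v_p(a) − v_p(b): v_11(220/27) = 1 − 0 = 1.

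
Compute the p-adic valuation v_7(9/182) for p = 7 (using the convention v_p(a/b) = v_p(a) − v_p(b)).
v_7(9/182) = -1

Factor powers of 7 from the numerator and denominator of the reduced fraction: 9 = 7^0 · 9 and 182 = 7^1 · 26. Apply v_p(a/b) = v_p(a) − v_p(b): v_7(9/182) = 0 − 1 = -1.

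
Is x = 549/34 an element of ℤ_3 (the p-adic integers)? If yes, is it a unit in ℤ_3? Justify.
x ∈ ℤ_3 but not a unit; v_3(x) = 2 > 0

ℤ_3 = {x ∈ ℚ_3 : v_3(x) ≥ 0} and ℤ_3^× = {x ∈ ℤ_3 : v_3(x) = 0}. Here v_3(549/34) = v_3(num) − v_3(den) = 2; compare against these criteria.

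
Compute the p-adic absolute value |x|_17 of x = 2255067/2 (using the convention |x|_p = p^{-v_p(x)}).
|2255067/2|_17 = 1/83521

Step 1 — compute v_17(x) by factoring powers of 17 out of the numerator and denominator: v_17(2255067/2) = 4. Step 2 — apply |x|_p = p^{-v_p(x)} = 17^{-4} = 1/83521.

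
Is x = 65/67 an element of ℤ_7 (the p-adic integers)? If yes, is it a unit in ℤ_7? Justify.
x ∈ ℤ_7^× (unit); v_7(x) = 0

ℤ_7 = {x ∈ ℚ_7 : v_7(x) ≥ 0} and ℤ_7^× = {x ∈ ℤ_7 : v_7(x) = 0}. Here v_7(65/67) = v_7(num) − v_7(den) = 0; compare against these criteria.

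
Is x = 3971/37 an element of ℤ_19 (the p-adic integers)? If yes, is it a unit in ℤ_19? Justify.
x ∈ ℤ_19 but not a unit; v_19(x) = 2 > 0

ℤ_19 = {x ∈ ℚ_19 : v_19(x) ≥ 0} and ℤ_19^× = {x ∈ ℤ_19 : v_19(x) = 0}. Here v_19(3971/37) = v_19(num) − v_19(den) = 2; compare against these criteria.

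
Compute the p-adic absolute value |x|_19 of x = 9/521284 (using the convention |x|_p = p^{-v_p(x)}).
|9/521284|_19 = 130321

Step 1 — compute v_19(x) by factoring powers of 19 out of the numerator and denominator: v_19(9/521284) = -4. Step 2 — apply |x|_p = p^{-v_p(x)} = 19^{4} = 130321.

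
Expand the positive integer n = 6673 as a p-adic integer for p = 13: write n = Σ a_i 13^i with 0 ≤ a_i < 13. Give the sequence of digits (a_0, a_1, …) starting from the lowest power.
(a_0, a_1, …) = (4, 6, 0, 3)

Repeated division by 13 gives the digits low-to-high: 6673 = 4 + 6·13^1 + 3·13^3. Digit sequence: (4, 6, 0, 3).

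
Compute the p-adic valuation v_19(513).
v_19(513) = 1

v_19(n) is the largest exponent k such that 19^k divides n. Factor out: 513 = 19^1 · 27. (Sign doesn't affect v_p.) So v_19(513) = 1.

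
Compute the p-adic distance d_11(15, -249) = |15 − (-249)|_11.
d_11(15, -249) = 1/11

Step 1 — x − y = 15 − (-249) = 264. Step 2 — v_11(264) = 1 (factor: 264 = (11^1 · 24); the sign does not affect v_p). Step 3 — |x − y|_11 = 11^{-1} = 1/11.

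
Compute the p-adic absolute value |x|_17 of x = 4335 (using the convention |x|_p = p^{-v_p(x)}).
|4335|_17 = 1/289

Step 1 — compute v_17(x) by factoring powers of 17 out of the numerator and denominator: v_17(4335) = 2. Step 2 — apply |x|_p = p^{-v_p(x)} = 17^{-2} = 1/289.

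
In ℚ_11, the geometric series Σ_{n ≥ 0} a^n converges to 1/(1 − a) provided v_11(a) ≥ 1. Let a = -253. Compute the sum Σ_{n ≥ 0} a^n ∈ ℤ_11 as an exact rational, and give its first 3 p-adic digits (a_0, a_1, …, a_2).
Σ a^n = 1/(1 − a) = 1/254;  first 3 digits = (1, 10, 9)

v_11(a) = 1 ≥ 1, so the series converges in ℤ_11 to 1/(1 − a) = 1/(1 − (-253)) = 1/254. Expand this rational in ℤ_11: compute digits iteratively via d_i = x_i mod 11, x_{i+1} = (x_i − d_i)/11. The first 3 digits are (1, 10, 9).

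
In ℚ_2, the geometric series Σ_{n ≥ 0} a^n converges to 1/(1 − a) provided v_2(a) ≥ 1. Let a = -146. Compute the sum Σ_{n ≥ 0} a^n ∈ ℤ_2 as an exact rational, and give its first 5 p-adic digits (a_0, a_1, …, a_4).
Σ a^n = 1/(1 − a) = 1/147;  first 5 digits = (1, 1, 0, 1, 1)

v_2(a) = 1 ≥ 1, so the series converges in ℤ_2 to 1/(1 − a) = 1/(1 − (-146)) = 1/147. Expand this rational in ℤ_2: compute digits iteratively via d_i = x_i mod 2, x_{i+1} = (x_i − d_i)/2. The first 5 digits are (1, 1, 0, 1, 1).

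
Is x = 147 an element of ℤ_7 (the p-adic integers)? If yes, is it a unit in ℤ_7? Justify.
x ∈ ℤ_7 but not a unit; v_7(x) = 2 > 0

ℤ_7 = {x ∈ ℚ_7 : v_7(x) ≥ 0} and ℤ_7^× = {x ∈ ℤ_7 : v_7(x) = 0}. Here v_7(147) = v_7(num) − v_7(den) = 2; compare against these criteria.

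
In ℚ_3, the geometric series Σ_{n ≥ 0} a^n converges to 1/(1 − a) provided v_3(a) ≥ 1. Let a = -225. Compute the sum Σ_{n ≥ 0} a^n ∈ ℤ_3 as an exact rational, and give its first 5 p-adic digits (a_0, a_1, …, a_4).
Σ a^n = 1/(1 − a) = 1/226;  first 5 digits = (1, 0, 2, 0, 1)

v_3(a) = 2 ≥ 1, so the series converges in ℤ_3 to 1/(1 − a) = 1/(1 − (-225)) = 1/226. Expand this rational in ℤ_3: compute digits iteratively via d_i = x_i mod 3, x_{i+1} = (x_i − d_i)/3. The first 5 digits are (1, 0, 2, 0, 1).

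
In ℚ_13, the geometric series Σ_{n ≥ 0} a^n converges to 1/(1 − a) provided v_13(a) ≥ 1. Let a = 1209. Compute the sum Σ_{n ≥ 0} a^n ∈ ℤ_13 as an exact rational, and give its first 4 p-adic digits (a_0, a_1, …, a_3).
Σ a^n = 1/(1 − a) = -1/1208;  first 4 digits = (1, 2, 11, 10)

v_13(a) = 1 ≥ 1, so the series converges in ℤ_13 to 1/(1 − a) = 1/(1 − 1209) = -1/1208. Expand this rational in ℤ_13: compute digits iteratively via d_i = x_i mod 13, x_{i+1} = (x_i − d_i)/13. The first 4 digits are (1, 2, 11, 10).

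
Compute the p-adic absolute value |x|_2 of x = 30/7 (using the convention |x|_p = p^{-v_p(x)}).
|30/7|_2 = 1/2

Step 1 — compute v_2(x) by factoring powers of 2 out of the numerator and denominator: v_2(30/7) = 1. Step 2 — apply |x|_p = p^{-v_p(x)} = 2^{-1} = 1/2.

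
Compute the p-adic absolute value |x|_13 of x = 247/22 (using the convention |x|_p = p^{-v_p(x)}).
|247/22|_13 = 1/13

Step 1 — compute v_13(x) by factoring powers of 13 out of the numerator and denominator: v_13(247/22) = 1. Step 2 — apply |x|_p = p^{-v_p(x)} = 13^{-1} = 1/13.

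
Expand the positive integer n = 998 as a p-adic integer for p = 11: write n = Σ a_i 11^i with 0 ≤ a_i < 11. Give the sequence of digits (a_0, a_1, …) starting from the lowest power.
(a_0, a_1, …) = (8, 2, 8)

Repeated division by 11 gives the digits low-to-high: 998 = 8 + 2·11^1 + 8·11^2. Digit sequence: (8, 2, 8).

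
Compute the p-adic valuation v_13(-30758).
v_13(-30758) = 3

v_13(n) is the largest exponent k such that 13^k divides n. Factor out: -30758 = -13^3 · 14. (Sign doesn't affect v_p.) So v_13(-30758) = 3.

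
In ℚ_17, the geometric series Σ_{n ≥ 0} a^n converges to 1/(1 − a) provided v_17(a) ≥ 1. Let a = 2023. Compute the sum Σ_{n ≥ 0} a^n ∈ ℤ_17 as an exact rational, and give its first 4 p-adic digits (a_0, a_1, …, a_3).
Σ a^n = 1/(1 − a) = -1/2022;  first 4 digits = (1, 0, 7, 0)

v_17(a) = 2 ≥ 1, so the series converges in ℤ_17 to 1/(1 − a) = 1/(1 − 2023) = -1/2022. Expand this rational in ℤ_17: compute digits iteratively via d_i = x_i mod 17, x_{i+1} = (x_i − d_i)/17. The first 4 digits are (1, 0, 7, 0).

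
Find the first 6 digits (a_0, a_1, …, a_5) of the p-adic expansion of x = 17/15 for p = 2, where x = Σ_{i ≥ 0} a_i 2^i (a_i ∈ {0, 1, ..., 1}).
(a_0, …, a_5) = (1, 1, 1, 1, 1, 0)

v_2(17/15) = 0 (numerator and denominator both coprime to 2), so x ∈ ℤ_2^×. Compute digits iteratively via a_i = x_i mod 2, x_{i+1} = (x_i − a_i)/2, with x_0 = x:
  x_0 = 17/15;  a_0 = 1;  x_1 = (x_0 − 1)/2 = 1/15
  x_1 = 1/15;  a_1 = 1;  x_2 = (x_1 − 1)/2 = -7/15
  x_2 = -7/15;  a_2 = 1;  x_3 = (x_2 − 1)/2 = -11/15
  x_3 = -11/15;  a_3 = 1;  x_4 = (x_3 − 1)/2 = -13/15
  x_4 = -13/15;  a_4 = 1;  x_5 = (x_4 − 1)/2 = -14/15
  x_5 = -14/15;  a_5 = 0;  x_6 = (x_5 − 0)/2 = -7/15
Digits: (1, 1, 1, 1, 1, 0).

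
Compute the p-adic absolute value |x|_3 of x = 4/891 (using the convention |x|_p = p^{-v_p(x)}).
|4/891|_3 = 81

Step 1 — compute v_3(x) by factoring powers of 3 out of the numerator and denominator: v_3(4/891) = -4. Step 2 — apply |x|_p = p^{-v_p(x)} = 3^{4} = 81.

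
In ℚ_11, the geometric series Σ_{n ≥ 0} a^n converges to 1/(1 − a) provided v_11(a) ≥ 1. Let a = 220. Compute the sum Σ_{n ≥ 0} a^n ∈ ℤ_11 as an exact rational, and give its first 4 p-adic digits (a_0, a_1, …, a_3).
Σ a^n = 1/(1 − a) = -1/219;  first 4 digits = (1, 9, 5, 6)

v_11(a) = 1 ≥ 1, so the series converges in ℤ_11 to 1/(1 − a) = 1/(1 − 220) = -1/219. Expand this rational in ℤ_11: compute digits iteratively via d_i = x_i mod 11, x_{i+1} = (x_i − d_i)/11. The first 4 digits are (1, 9, 5, 6).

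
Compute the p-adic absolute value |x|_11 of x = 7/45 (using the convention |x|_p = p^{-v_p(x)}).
|7/45|_11 = 1

Step 1 — compute v_11(x) by factoring powers of 11 out of the numerator and denominator: v_11(7/45) = 0. Step 2 — apply |x|_p = p^{-v_p(x)} = 11^{0} = 1.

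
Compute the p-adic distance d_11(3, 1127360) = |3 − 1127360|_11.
d_11(3, 1127360) = 1/161051

Step 1 — x − y = 3 − 1127360 = -1127357. Step 2 — v_11(-1127357) = 5 (factor: -1127357 = −(11^5 · 7); the sign does not affect v_p). Step 3 — |x − y|_11 = 11^{-5} = 1/161051.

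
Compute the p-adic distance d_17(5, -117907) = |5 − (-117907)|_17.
d_17(5, -117907) = 1/4913

Step 1 — x − y = 5 − (-117907) = 117912. Step 2 — v_17(117912) = 3 (factor: 117912 = (17^3 · 24); the sign does not affect v_p). Step 3 — |x − y|_17 = 17^{-3} = 1/4913.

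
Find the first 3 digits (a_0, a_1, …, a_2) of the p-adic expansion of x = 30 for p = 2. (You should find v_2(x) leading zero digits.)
(a_0, …, a_2) = (0, 1, 1)

v_2(30) = 1, so a_0 = ... = a_0 = 0. Factor out: x = 2^1 · u with u = 15 a unit in ℤ_2. Expand u iteratively via a_{v+i} = u_i mod 2, u_{i+1} = (u_i − a_{v+i})/2:
  u_0 = 15;  a_1 = 1;  u_1 = (u_0 − 1)/2 = 7
  u_1 = 7;  a_2 = 1;  u_2 = (u_1 − 1)/2 = 3
Digits: (0, 1, 1).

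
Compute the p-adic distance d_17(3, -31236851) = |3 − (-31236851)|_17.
d_17(3, -31236851) = 1/1419857

Step 1 — x − y = 3 − (-31236851) = 31236854. Step 2 — v_17(31236854) = 5 (factor: 31236854 = (17^5 · 22); the sign does not affect v_p). Step 3 — |x − y|_17 = 17^{-5} = 1/1419857.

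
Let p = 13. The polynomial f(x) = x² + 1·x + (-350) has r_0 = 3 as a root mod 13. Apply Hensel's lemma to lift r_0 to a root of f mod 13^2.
r_1 = 3 (mod 169)

Hensel: r_{i+1} = r_i − f(r_i)·(f′(r_i))^{-1} mod 13^{i+2}, f′(x) = 2x + 1. Iterate:
  r_0 = 3 (mod 13)
  r_1 = 3 (mod 169)
Final: r = 3 satisfies f(r) ≡ 0 mod 13^2.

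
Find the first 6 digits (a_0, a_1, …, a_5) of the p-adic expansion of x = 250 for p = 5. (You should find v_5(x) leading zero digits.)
(a_0, …, a_5) = (0, 0, 0, 2, 0, 0)

v_5(250) = 3, so a_0 = ... = a_2 = 0. Factor out: x = 5^3 · u with u = 2 a unit in ℤ_5. Expand u iteratively via a_{v+i} = u_i mod 5, u_{i+1} = (u_i − a_{v+i})/5:
  u_0 = 2;  a_3 = 2;  u_1 = (u_0 − 2)/5 = 0
  u_1 = 0;  a_4 = 0;  u_2 = (u_1 − 0)/5 = 0
  u_2 = 0;  a_5 = 0;  u_3 = (u_2 − 0)/5 = 0
Digits: (0, 0, 0, 2, 0, 0).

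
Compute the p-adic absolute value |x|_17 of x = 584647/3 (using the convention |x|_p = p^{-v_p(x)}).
|584647/3|_17 = 1/83521

Step 1 — compute v_17(x) by factoring powers of 17 out of the numerator and denominator: v_17(584647/3) = 4. Step 2 — apply |x|_p = p^{-v_p(x)} = 17^{-4} = 1/83521.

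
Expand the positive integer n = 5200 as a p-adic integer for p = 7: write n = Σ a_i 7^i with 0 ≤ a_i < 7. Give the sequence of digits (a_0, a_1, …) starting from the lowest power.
(a_0, a_1, …) = (6, 0, 1, 1, 2)

Repeated division by 7 gives the digits low-to-high: 5200 = 6 + 1·7^2 + 1·7^3 + 2·7^4. Digit sequence: (6, 0, 1, 1, 2).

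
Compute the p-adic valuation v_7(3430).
v_7(3430) = 3

v_7(n) is the largest exponent k such that 7^k divides n. Factor out: 3430 = 7^3 · 10. (Sign doesn't affect v_p.) So v_7(3430) = 3.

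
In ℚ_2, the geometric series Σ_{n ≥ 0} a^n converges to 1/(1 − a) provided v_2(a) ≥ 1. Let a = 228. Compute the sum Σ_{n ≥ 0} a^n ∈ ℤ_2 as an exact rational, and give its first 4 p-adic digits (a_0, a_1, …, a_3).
Σ a^n = 1/(1 − a) = -1/227;  first 4 digits = (1, 0, 1, 0)

v_2(a) = 2 ≥ 1, so the series converges in ℤ_2 to 1/(1 − a) = 1/(1 − 228) = -1/227. Expand this rational in ℤ_2: compute digits iteratively via d_i = x_i mod 2, x_{i+1} = (x_i − d_i)/2. The first 4 digits are (1, 0, 1, 0).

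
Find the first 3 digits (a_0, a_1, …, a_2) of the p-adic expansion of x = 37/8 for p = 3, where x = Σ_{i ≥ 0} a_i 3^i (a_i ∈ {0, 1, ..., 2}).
(a_0, …, a_2) = (2, 2, 0)

v_3(37/8) = 0 (numerator and denominator both coprime to 3), so x ∈ ℤ_3^×. Compute digits iteratively via a_i = x_i mod 3, x_{i+1} = (x_i − a_i)/3, with x_0 = x:
  x_0 = 37/8;  a_0 = 2;  x_1 = (x_0 − 2)/3 = 7/8
  x_1 = 7/8;  a_1 = 2;  x_2 = (x_1 − 2)/3 = -3/8
  x_2 = -3/8;  a_2 = 0;  x_3 = (x_2 − 0)/3 = -1/8
Digits: (2, 2, 0).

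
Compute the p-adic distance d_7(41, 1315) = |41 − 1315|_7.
d_7(41, 1315) = 1/49

Step 1 — x − y = 41 − 1315 = -1274. Step 2 — v_7(-1274) = 2 (factor: -1274 = −(7^2 · 26); the sign does not affect v_p). Step 3 — |x − y|_7 = 7^{-2} = 1/49.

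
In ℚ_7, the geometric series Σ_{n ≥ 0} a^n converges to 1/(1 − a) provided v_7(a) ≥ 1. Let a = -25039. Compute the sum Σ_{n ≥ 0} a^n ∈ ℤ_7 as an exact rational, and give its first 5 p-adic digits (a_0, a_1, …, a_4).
Σ a^n = 1/(1 − a) = 1/25040;  first 5 digits = (1, 0, 0, 4, 3)

v_7(a) = 3 ≥ 1, so the series converges in ℤ_7 to 1/(1 − a) = 1/(1 − (-25039)) = 1/25040. Expand this rational in ℤ_7: compute digits iteratively via d_i = x_i mod 7, x_{i+1} = (x_i − d_i)/7. The first 5 digits are (1, 0, 0, 4, 3).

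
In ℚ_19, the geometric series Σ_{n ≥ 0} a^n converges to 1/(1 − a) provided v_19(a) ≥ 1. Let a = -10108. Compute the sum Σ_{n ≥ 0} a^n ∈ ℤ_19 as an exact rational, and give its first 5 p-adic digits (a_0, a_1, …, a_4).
Σ a^n = 1/(1 − a) = 1/10109;  first 5 digits = (1, 0, 10, 17, 4)

v_19(a) = 2 ≥ 1, so the series converges in ℤ_19 to 1/(1 − a) = 1/(1 − (-10108)) = 1/10109. Expand this rational in ℤ_19: compute digits iteratively via d_i = x_i mod 19, x_{i+1} = (x_i − d_i)/19. The first 5 digits are (1, 0, 10, 17, 4).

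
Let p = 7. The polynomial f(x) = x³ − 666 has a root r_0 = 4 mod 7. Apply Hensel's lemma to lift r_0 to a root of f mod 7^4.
r_3 = 1068 (mod 2401)

Hensel: r_{i+1} = r_i − f(r_i)/f′(r_i) mod 7^{i+2}, where f′(x) = 3x². Iterate:
  r_0 = 4 (mod 7)
  r_1 = 39 (mod 49)
  r_2 = 39 (mod 343)
  r_3 = 1068 (mod 2401)
Final: r = 1068 with f(r) ≡ 0 mod 7^4.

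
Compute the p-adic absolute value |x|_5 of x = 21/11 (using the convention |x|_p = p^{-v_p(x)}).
|21/11|_5 = 1

Step 1 — compute v_5(x) by factoring powers of 5 out of the numerator and denominator: v_5(21/11) = 0. Step 2 — apply |x|_p = p^{-v_p(x)} = 5^{0} = 1.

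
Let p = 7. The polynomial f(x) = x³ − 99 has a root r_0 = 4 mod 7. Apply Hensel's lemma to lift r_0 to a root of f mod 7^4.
r_3 = 1635 (mod 2401)

Hensel: r_{i+1} = r_i − f(r_i)/f′(r_i) mod 7^{i+2}, where f′(x) = 3x². Iterate:
  r_0 = 4 (mod 7)
  r_1 = 18 (mod 49)
  r_2 = 263 (mod 343)
  r_3 = 1635 (mod 2401)
Final: r = 1635 with f(r) ≡ 0 mod 7^4.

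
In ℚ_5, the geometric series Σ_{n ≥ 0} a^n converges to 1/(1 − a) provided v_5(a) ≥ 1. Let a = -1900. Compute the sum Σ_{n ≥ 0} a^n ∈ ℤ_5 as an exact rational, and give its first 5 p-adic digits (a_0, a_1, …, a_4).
Σ a^n = 1/(1 − a) = 1/1901;  first 5 digits = (1, 0, 4, 4, 2)

v_5(a) = 2 ≥ 1, so the series converges in ℤ_5 to 1/(1 − a) = 1/(1 − (-1900)) = 1/1901. Expand this rational in ℤ_5: compute digits iteratively via d_i = x_i mod 5, x_{i+1} = (x_i − d_i)/5. The first 5 digits are (1, 0, 4, 4, 2).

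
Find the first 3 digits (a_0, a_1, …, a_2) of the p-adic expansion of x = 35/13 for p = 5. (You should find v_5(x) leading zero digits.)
(a_0, …, a_2) = (0, 4, 2)

v_5(35/13) = 1, so a_0 = ... = a_0 = 0. Factor out: x = 5^1 · u with u = 7/13 a unit in ℤ_5. Expand u iteratively via a_{v+i} = u_i mod 5, u_{i+1} = (u_i − a_{v+i})/5:
  u_0 = 7/13;  a_1 = 4;  u_1 = (u_0 − 4)/5 = -9/13
  u_1 = -9/13;  a_2 = 2;  u_2 = (u_1 − 2)/5 = -7/13
Digits: (0, 4, 2).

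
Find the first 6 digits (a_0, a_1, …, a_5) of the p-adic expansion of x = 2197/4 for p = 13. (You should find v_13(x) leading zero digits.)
(a_0, …, a_5) = (0, 0, 0, 10, 9, 9)

v_13(2197/4) = 3, so a_0 = ... = a_2 = 0. Factor out: x = 13^3 · u with u = 1/4 a unit in ℤ_13. Expand u iteratively via a_{v+i} = u_i mod 13, u_{i+1} = (u_i − a_{v+i})/13:
  u_0 = 1/4;  a_3 = 10;  u_1 = (u_0 − 10)/13 = -3/4
  u_1 = -3/4;  a_4 = 9;  u_2 = (u_1 − 9)/13 = -3/4
  u_2 = -3/4;  a_5 = 9;  u_3 = (u_2 − 9)/13 = -3/4
Digits: (0, 0, 0, 10, 9, 9).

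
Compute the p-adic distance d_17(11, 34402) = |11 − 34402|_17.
d_17(11, 34402) = 1/4913

Step 1 — x − y = 11 − 34402 = -34391. Step 2 — v_17(-34391) = 3 (factor: -34391 = −(17^3 · 7); the sign does not affect v_p). Step 3 — |x − y|_17 = 17^{-3} = 1/4913.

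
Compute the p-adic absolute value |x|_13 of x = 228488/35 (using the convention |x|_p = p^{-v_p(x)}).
|228488/35|_13 = 1/28561

Step 1 — compute v_13(x) by factoring powers of 13 out of the numerator and denominator: v_13(228488/35) = 4. Step 2 — apply |x|_p = p^{-v_p(x)} = 13^{-4} = 1/28561.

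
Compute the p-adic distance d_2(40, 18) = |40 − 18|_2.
d_2(40, 18) = 1/2

Step 1 — x − y = 40 − 18 = 22. Step 2 — v_2(22) = 1 (factor: 22 = (2^1 · 11); the sign does not affect v_p). Step 3 — |x − y|_2 = 2^{-1} = 1/2.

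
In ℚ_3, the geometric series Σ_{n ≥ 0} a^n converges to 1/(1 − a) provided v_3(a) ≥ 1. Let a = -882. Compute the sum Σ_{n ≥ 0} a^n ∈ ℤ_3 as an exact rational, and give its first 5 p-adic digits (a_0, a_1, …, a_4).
Σ a^n = 1/(1 − a) = 1/883;  first 5 digits = (1, 0, 1, 0, 2)

v_3(a) = 2 ≥ 1, so the series converges in ℤ_3 to 1/(1 − a) = 1/(1 − (-882)) = 1/883. Expand this rational in ℤ_3: compute digits iteratively via d_i = x_i mod 3, x_{i+1} = (x_i − d_i)/3. The first 5 digits are (1, 0, 1, 0, 2).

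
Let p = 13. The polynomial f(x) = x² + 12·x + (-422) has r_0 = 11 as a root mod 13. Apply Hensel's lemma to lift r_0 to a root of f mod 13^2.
r_1 = 11 (mod 169)

Hensel: r_{i+1} = r_i − f(r_i)·(f′(r_i))^{-1} mod 13^{i+2}, f′(x) = 2x + 12. Iterate:
  r_0 = 11 (mod 13)
  r_1 = 11 (mod 169)
Final: r = 11 satisfies f(r) ≡ 0 mod 13^2.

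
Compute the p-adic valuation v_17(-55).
v_17(-55) = 0

v_17(n) is the largest exponent k such that 17^k divides n. Factor out: -55 = -17^0 · 55. (Sign doesn't affect v_p.) So v_17(-55) = 0.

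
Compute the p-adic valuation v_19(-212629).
v_19(-212629) = 3

v_19(n) is the largest exponent k such that 19^k divides n. Factor out: -212629 = -19^3 · 31. (Sign doesn't affect v_p.) So v_19(-212629) = 3.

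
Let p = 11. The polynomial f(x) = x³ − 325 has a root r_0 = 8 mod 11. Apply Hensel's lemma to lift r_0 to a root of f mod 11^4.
r_3 = 1108 (mod 14641)

Hensel: r_{i+1} = r_i − f(r_i)/f′(r_i) mod 11^{i+2}, where f′(x) = 3x². Iterate:
  r_0 = 8 (mod 11)
  r_1 = 19 (mod 121)
  r_2 = 1108 (mod 1331)
  r_3 = 1108 (mod 14641)
Final: r = 1108 with f(r) ≡ 0 mod 11^4.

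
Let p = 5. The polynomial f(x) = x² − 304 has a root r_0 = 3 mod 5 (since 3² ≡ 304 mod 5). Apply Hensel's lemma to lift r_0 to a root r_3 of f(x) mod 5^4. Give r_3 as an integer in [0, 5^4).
r_3 = 548 (mod 625)

Hensel's recurrence: r_{i+1} = r_i − f(r_i)·(f′(r_i))^{-1} mod 5^{i+2}, with f′(x) = 2x. Iterate:
  r_0 = 3 (mod 5)
  r_1 = 23 (mod 25)
  r_2 = 48 (mod 125)
  r_3 = 548 (mod 625)
Final: r_3 = 548, and one checks f(r_3) ≡ 0 mod 5^4.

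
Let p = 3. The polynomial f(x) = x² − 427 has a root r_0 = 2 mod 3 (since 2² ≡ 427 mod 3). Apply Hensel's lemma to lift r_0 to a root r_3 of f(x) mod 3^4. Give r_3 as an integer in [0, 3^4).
r_3 = 47 (mod 81)

Hensel's recurrence: r_{i+1} = r_i − f(r_i)·(f′(r_i))^{-1} mod 3^{i+2}, with f′(x) = 2x. Iterate:
  r_0 = 2 (mod 3)
  r_1 = 2 (mod 9)
  r_2 = 20 (mod 27)
  r_3 = 47 (mod 81)
Final: r_3 = 47, and one checks f(r_3) ≡ 0 mod 3^4.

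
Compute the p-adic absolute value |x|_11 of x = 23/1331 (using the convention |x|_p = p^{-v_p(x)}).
|23/1331|_11 = 1331

Step 1 — compute v_11(x) by factoring powers of 11 out of the numerator and denominator: v_11(23/1331) = -3. Step 2 — apply |x|_p = p^{-v_p(x)} = 11^{3} = 1331.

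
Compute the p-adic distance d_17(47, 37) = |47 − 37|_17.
d_17(47, 37) = 1

Step 1 — x − y = 47 − 37 = 10. Step 2 — v_17(10) = 0 (factor: 10 = (17^0 · 10); the sign does not affect v_p). Step 3 — |x − y|_17 = 17^{0} = 1.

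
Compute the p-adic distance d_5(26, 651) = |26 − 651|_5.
d_5(26, 651) = 1/625

Step 1 — x − y = 26 − 651 = -625. Step 2 — v_5(-625) = 4 (factor: -625 = −(5^4 · 1); the sign does not affect v_p). Step 3 — |x − y|_5 = 5^{-4} = 1/625.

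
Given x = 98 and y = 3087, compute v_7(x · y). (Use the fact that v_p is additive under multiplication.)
v_7(302526) = 5

v_p(x) = 2 (factor: 98 = 7^2 · 2); v_p(y) = 3 (factor: 3087 = 7^3 · 9). Additivity: v_p(xy) = v_p(x) + v_p(y) = 2 + 3 = 5. (Direct check: xy = 302526 = 7^5 · (18).)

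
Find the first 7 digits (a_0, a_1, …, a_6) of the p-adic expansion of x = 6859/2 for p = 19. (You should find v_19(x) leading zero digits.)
(a_0, …, a_6) = (0, 0, 0, 10, 9, 9, 9)

v_19(6859/2) = 3, so a_0 = ... = a_2 = 0. Factor out: x = 19^3 · u with u = 1/2 a unit in ℤ_19. Expand u iteratively via a_{v+i} = u_i mod 19, u_{i+1} = (u_i − a_{v+i})/19:
  u_0 = 1/2;  a_3 = 10;  u_1 = (u_0 − 10)/19 = -1/2
  u_1 = -1/2;  a_4 = 9;  u_2 = (u_1 − 9)/19 = -1/2
  u_2 = -1/2;  a_5 = 9;  u_3 = (u_2 − 9)/19 = -1/2
  u_3 = -1/2;  a_6 = 9;  u_4 = (u_3 − 9)/19 = -1/2
Digits: (0, 0, 0, 10, 9, 9, 9).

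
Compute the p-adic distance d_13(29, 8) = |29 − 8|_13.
d_13(29, 8) = 1

Step 1 — x − y = 29 − 8 = 21. Step 2 — v_13(21) = 0 (factor: 21 = (13^0 · 21); the sign does not affect v_p). Step 3 — |x − y|_13 = 13^{0} = 1.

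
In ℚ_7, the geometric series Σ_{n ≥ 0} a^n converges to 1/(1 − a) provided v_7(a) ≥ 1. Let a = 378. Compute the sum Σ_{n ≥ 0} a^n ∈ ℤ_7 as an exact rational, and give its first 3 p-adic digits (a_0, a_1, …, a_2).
Σ a^n = 1/(1 − a) = -1/377;  first 3 digits = (1, 5, 4)

v_7(a) = 1 ≥ 1, so the series converges in ℤ_7 to 1/(1 − a) = 1/(1 − 378) = -1/377. Expand this rational in ℤ_7: compute digits iteratively via d_i = x_i mod 7, x_{i+1} = (x_i − d_i)/7. The first 3 digits are (1, 5, 4).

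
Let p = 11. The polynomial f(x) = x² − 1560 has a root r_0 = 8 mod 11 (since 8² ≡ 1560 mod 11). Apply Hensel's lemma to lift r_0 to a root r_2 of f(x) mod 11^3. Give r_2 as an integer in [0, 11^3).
r_2 = 283 (mod 1331)

Hensel's recurrence: r_{i+1} = r_i − f(r_i)·(f′(r_i))^{-1} mod 11^{i+2}, with f′(x) = 2x. Iterate:
  r_0 = 8 (mod 11)
  r_1 = 41 (mod 121)
  r_2 = 283 (mod 1331)
Final: r_2 = 283, and one checks f(r_2) ≡ 0 mod 11^3.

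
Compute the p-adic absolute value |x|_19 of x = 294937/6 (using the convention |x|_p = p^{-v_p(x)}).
|294937/6|_19 = 1/6859

Step 1 — compute v_19(x) by factoring powers of 19 out of the numerator and denominator: v_19(294937/6) = 3. Step 2 — apply |x|_p = p^{-v_p(x)} = 19^{-3} = 1/6859.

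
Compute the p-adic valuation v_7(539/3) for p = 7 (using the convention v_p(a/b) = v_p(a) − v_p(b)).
v_7(539/3) = 2

Factor powers of 7 from the numerator and denominator of the reduced fraction: 539 = 7^2 · 11 and 3 = 7^0 · 3. Apply v_p(a/b) = v_p(a) − v_p(b): v_7(539/3) = 2 − 0 = 2.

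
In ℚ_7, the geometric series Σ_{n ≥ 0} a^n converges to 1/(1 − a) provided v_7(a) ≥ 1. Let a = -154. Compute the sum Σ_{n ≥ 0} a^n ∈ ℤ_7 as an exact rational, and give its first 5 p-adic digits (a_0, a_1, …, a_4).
Σ a^n = 1/(1 − a) = 1/155;  first 5 digits = (1, 6, 4, 4, 1)

v_7(a) = 1 ≥ 1, so the series converges in ℤ_7 to 1/(1 − a) = 1/(1 − (-154)) = 1/155. Expand this rational in ℤ_7: compute digits iteratively via d_i = x_i mod 7, x_{i+1} = (x_i − d_i)/7. The first 5 digits are (1, 6, 4, 4, 1).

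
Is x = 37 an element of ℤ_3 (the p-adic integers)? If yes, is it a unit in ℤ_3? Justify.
x ∈ ℤ_3^× (unit); v_3(x) = 0

ℤ_3 = {x ∈ ℚ_3 : v_3(x) ≥ 0} and ℤ_3^× = {x ∈ ℤ_3 : v_3(x) = 0}. Here v_3(37) = v_3(num) − v_3(den) = 0; compare against these criteria.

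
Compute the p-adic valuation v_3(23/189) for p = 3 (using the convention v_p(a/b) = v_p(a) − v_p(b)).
v_3(23/189) = -3

Factor powers of 3 from the numerator and denominator of the reduced fraction: 23 = 3^0 · 23 and 189 = 3^3 · 7. Apply v_p(a/b) = v_p(a) − v_p(b): v_3(23/189) = 0 − 3 = -3.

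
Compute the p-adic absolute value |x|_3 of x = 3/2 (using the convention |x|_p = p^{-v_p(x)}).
|3/2|_3 = 1/3

Step 1 — compute v_3(x) by factoring powers of 3 out of the numerator and denominator: v_3(3/2) = 1. Step 2 — apply |x|_p = p^{-v_p(x)} = 3^{-1} = 1/3.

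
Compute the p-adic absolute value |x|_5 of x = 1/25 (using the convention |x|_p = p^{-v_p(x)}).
|1/25|_5 = 25

Step 1 — compute v_5(x) by factoring powers of 5 out of the numerator and denominator: v_5(1/25) = -2. Step 2 — apply |x|_p = p^{-v_p(x)} = 5^{2} = 25.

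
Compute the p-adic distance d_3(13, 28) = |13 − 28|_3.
d_3(13, 28) = 1/3

Step 1 — x − y = 13 − 28 = -15. Step 2 — v_3(-15) = 1 (factor: -15 = −(3^1 · 5); the sign does not affect v_p). Step 3 — |x − y|_3 = 3^{-1} = 1/3.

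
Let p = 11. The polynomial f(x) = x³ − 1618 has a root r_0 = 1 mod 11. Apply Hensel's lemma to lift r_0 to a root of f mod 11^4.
r_3 = 6832 (mod 14641)

Hensel: r_{i+1} = r_i − f(r_i)/f′(r_i) mod 11^{i+2}, where f′(x) = 3x². Iterate:
  r_0 = 1 (mod 11)
  r_1 = 56 (mod 121)
  r_2 = 177 (mod 1331)
  r_3 = 6832 (mod 14641)
Final: r = 6832 with f(r) ≡ 0 mod 11^4.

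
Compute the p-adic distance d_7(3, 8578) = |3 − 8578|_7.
d_7(3, 8578) = 1/343

Step 1 — x − y = 3 − 8578 = -8575. Step 2 — v_7(-8575) = 3 (factor: -8575 = −(7^3 · 25); the sign does not affect v_p). Step 3 — |x − y|_7 = 7^{-3} = 1/343.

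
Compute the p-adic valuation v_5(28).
v_5(28) = 0

v_5(n) is the largest exponent k such that 5^k divides n. Factor out: 28 = 5^0 · 28. (Sign doesn't affect v_p.) So v_5(28) = 0.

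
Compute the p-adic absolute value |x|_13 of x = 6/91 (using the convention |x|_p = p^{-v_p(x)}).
|6/91|_13 = 13

Step 1 — compute v_13(x) by factoring powers of 13 out of the numerator and denominator: v_13(6/91) = -1. Step 2 — apply |x|_p = p^{-v_p(x)} = 13^{1} = 13.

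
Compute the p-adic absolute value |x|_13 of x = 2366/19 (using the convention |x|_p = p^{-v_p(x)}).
|2366/19|_13 = 1/169

Step 1 — compute v_13(x) by factoring powers of 13 out of the numerator and denominator: v_13(2366/19) = 2. Step 2 — apply |x|_p = p^{-v_p(x)} = 13^{-2} = 1/169.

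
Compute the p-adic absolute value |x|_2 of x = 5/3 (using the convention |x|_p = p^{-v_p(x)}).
|5/3|_2 = 1

Step 1 — compute v_2(x) by factoring powers of 2 out of the numerator and denominator: v_2(5/3) = 0. Step 2 — apply |x|_p = p^{-v_p(x)} = 2^{0} = 1.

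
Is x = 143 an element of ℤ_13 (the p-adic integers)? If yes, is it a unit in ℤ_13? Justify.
x ∈ ℤ_13 but not a unit; v_13(x) = 1 > 0

ℤ_13 = {x ∈ ℚ_13 : v_13(x) ≥ 0} and ℤ_13^× = {x ∈ ℤ_13 : v_13(x) = 0}. Here v_13(143) = v_13(num) − v_13(den) = 1; compare against these criteria.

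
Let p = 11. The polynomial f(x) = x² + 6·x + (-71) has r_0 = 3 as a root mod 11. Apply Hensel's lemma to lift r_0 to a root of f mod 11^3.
r_2 = 289 (mod 1331)

Hensel: r_{i+1} = r_i − f(r_i)·(f′(r_i))^{-1} mod 11^{i+2}, f′(x) = 2x + 6. Iterate:
  r_0 = 3 (mod 11)
  r_1 = 47 (mod 121)
  r_2 = 289 (mod 1331)
Final: r = 289 satisfies f(r) ≡ 0 mod 11^3.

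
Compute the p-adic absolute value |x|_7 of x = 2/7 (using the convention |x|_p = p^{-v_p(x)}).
|2/7|_7 = 7

Step 1 — compute v_7(x) by factoring powers of 7 out of the numerator and denominator: v_7(2/7) = -1. Step 2 — apply |x|_p = p^{-v_p(x)} = 7^{1} = 7.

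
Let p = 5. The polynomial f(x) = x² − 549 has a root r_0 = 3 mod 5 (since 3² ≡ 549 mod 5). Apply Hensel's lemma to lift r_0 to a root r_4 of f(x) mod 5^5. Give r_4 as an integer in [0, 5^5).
r_4 = 1743 (mod 3125)

Hensel's recurrence: r_{i+1} = r_i − f(r_i)·(f′(r_i))^{-1} mod 5^{i+2}, with f′(x) = 2x. Iterate:
  r_0 = 3 (mod 5)
  r_1 = 18 (mod 25)
  r_2 = 118 (mod 125)
  r_3 = 493 (mod 625)
  r_4 = 1743 (mod 3125)
Final: r_4 = 1743, and one checks f(r_4) ≡ 0 mod 5^5.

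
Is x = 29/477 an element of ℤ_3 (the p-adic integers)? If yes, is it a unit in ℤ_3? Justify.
x ∉ ℤ_3 (v_3(x) = -2 < 0)

ℤ_3 = {x ∈ ℚ_3 : v_3(x) ≥ 0} and ℤ_3^× = {x ∈ ℤ_3 : v_3(x) = 0}. Here v_3(29/477) = v_3(num) − v_3(den) = -2; compare against these criteria.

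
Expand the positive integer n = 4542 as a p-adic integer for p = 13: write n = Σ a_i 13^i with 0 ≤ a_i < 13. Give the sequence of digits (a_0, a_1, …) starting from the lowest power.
(a_0, a_1, …) = (5, 11, 0, 2)

Repeated division by 13 gives the digits low-to-high: 4542 = 5 + 11·13^1 + 2·13^3. Digit sequence: (5, 11, 0, 2).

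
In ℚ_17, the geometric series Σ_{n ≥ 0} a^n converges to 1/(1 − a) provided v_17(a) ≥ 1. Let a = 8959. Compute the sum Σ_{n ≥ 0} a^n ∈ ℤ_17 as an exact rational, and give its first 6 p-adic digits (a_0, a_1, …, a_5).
Σ a^n = 1/(1 − a) = -1/8958;  first 6 digits = (1, 0, 14, 1, 9, 5)

v_17(a) = 2 ≥ 1, so the series converges in ℤ_17 to 1/(1 − a) = 1/(1 − 8959) = -1/8958. Expand this rational in ℤ_17: compute digits iteratively via d_i = x_i mod 17, x_{i+1} = (x_i − d_i)/17. The first 6 digits are (1, 0, 14, 1, 9, 5).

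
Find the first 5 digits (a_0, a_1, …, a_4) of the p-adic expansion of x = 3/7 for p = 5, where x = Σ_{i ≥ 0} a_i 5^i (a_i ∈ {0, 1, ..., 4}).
(a_0, …, a_4) = (4, 0, 2, 1, 4)

v_5(3/7) = 0 (numerator and denominator both coprime to 5), so x ∈ ℤ_5^×. Compute digits iteratively via a_i = x_i mod 5, x_{i+1} = (x_i − a_i)/5, with x_0 = x:
  x_0 = 3/7;  a_0 = 4;  x_1 = (x_0 − 4)/5 = -5/7
  x_1 = -5/7;  a_1 = 0;  x_2 = (x_1 − 0)/5 = -1/7
  x_2 = -1/7;  a_2 = 2;  x_3 = (x_2 − 2)/5 = -3/7
  x_3 = -3/7;  a_3 = 1;  x_4 = (x_3 − 1)/5 = -2/7
  x_4 = -2/7;  a_4 = 4;  x_5 = (x_4 − 4)/5 = -6/7
Digits: (4, 0, 2, 1, 4).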